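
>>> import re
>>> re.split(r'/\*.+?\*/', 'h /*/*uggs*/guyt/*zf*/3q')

Lazy quantifiers expand one character at a time until the remainder of the pattern can match.
Matches to split on: at [2:12] → '/*/*uggs*/'; at [16:22] → '/*zf*/'.
`split` removes every match and returns the 3 fragments in between.

['h ', 'guyt', '3q']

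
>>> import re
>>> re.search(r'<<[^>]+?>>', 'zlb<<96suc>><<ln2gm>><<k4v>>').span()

(3, 12)

The match spans [3:12] → '<<96suc>>'.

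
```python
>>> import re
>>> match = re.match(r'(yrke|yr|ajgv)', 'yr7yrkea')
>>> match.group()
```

With `match`, the pattern is implicitly anchored at the beginning.
The match spans [0:2] → 'yr'.

'yr'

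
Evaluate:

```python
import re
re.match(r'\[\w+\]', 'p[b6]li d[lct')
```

None

`match` is anchored at position 0; if the pattern doesn't fit there, it returns None.
Here the string doesn't start with a match, so the call returns None.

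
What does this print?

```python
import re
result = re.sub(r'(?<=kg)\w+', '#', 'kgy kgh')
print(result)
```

The `(?=…)`/`(?<=…)` assertion just peeks at neighbouring text; it doesn't advance the match position.
Each match is replaced by '#'.

kg# kg#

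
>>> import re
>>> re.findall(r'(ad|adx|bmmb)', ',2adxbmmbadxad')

['ad', 'bmmb', 'ad', 'ad']

Alternation tries branches left to right and keeps the first one that lets the overall match succeed at that position.
`findall` collects group 1 from each match (4 total).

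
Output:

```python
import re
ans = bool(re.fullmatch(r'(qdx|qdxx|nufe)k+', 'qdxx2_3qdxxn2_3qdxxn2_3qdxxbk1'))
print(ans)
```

False

`fullmatch` succeeds only if the pattern covers the string from start to end.
Here the pattern can't cover the whole string, so the call returns None, and `bool(None)` is False.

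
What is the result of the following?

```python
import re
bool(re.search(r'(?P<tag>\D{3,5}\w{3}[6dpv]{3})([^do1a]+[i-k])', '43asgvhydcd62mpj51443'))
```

False

Pattern: 3 to 5 of a non-digit, then exactly 3 of a word character, then exactly 3 of one of [6dpv] (captured as 'tag'); then one or more of any character except [do1a], then a character in [i-k] (captured).
Here the pattern never matches, so the call returns None, and `bool(None)` is False.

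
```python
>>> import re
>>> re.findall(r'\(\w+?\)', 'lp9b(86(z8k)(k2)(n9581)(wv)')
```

Scanning left to right: at [7:12] → '(z8k)'; at [12:16] → '(k2)'; at [16:23] → '(n9581)'; at [23:27] → '(wv)'.
No capturing groups, so `findall` returns the 4 full match strings.

['(z8k)', '(k2)', '(n9581)', '(wv)']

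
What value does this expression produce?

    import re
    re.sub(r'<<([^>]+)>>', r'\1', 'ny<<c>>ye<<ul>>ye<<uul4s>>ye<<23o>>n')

'nycyeulyeuul4sye23on'

Matches: at [2:7] → '<<c>>'; at [9:15] → '<<ul>>'; at [17:26] → '<<uul4s>>'; at [28:35] → '<<23o>>'.
The replacement refers to a captured group, so each match is rewritten using its own captured text.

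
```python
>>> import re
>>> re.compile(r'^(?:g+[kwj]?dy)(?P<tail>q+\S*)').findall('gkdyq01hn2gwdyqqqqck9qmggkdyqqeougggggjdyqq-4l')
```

This matches anchored at the start of the string; then one or more of a literal 'g', then optionally one of [kwj], then the literal 'dy' (non-capturing group); then one or more of the literal 'q', then zero or more of a non-whitespace character (captured as 'tail').
Scanning left to right: at [0:46] match 'gkdyq01hn2gwdyqqqqck9qmggkdyqqeougggggjdyqq-4l', group 1 = 'q01hn2gwdyqqqqck9qmggkdyqqeougggggjdyqq-4l'.
Because there's exactly one group, `findall` drops the full match and keeps group 1 from the one hit.

['q01hn2gwdyqqqqck9qmggkdyqqeougggggjdyqq-4l']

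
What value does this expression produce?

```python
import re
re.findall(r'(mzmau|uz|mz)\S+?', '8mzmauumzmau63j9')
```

Alternation tries branches left to right and keeps the first one that lets the overall match succeed at that position.
Because there's exactly one group, `findall` drops the full match and keeps group 1 from each hit.

['mzmau', 'mzmau']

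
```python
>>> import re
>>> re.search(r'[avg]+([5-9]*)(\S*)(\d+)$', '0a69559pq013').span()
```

(1, 12)

The match spans [1:12] → 'a69559pq013'.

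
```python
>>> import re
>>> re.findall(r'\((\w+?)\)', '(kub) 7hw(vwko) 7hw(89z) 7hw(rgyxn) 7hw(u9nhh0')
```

Because there's exactly one group, `findall` drops the full match and keeps group 1 from each hit.

['kub', 'vwko', '89z', 'rgyxn']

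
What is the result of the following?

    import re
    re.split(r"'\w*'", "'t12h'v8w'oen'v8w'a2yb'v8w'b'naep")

['', 'v8w', 'v8w', 'v8w', 'naep']

Matches to split on: at [0:6] → "'t12h'"; at [9:14] → "'oen'"; at [17:23] → "'a2yb'"; at [26:29] → "'b'".
Splitting on the pattern gives 5 pieces.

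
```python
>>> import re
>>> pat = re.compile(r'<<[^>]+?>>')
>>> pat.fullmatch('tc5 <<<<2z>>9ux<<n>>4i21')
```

None

`fullmatch` succeeds only if the pattern covers the string from start to end.
Here the pattern can't cover the whole string, so the call returns None.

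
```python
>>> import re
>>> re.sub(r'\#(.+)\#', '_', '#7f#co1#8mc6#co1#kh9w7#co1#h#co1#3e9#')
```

'_'

Matches: at [0:37] → '#7f#co1#8mc6#co1#kh9w7#co1#h#co1#3e9#'.
Each match is replaced by '_'.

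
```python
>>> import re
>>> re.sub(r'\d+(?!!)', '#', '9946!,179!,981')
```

'#6!,#9!,#'

A negative assertion filters positions out without eating any characters.
Matches: at [0:3] → '994'; at [6:8] → '17'; at [11:14] → '981'.
`sub` substitutes '#' at each match site.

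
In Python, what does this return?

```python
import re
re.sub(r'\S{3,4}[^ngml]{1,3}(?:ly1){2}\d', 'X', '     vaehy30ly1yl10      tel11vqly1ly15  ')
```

Every occurrence is swapped for 'X'.

'     vaehy30ly1yl10      X  '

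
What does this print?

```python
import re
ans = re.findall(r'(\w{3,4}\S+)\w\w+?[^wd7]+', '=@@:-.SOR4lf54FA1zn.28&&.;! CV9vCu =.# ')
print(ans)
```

Pattern: 3 to 4 of a word character, then one or more of a non-whitespace character (captured); then a word character, then one or more of a word character (lazy), then one or more of any character except [wd7].
Walking the string: at [6:39] match 'SOR4lf54FA1zn.28&&.;! CV9vCu =.# ', group 1 = 'SOR4lf54FA1zn.'.
`findall` collects group 1 from the one match (1 total).

['SOR4lf54FA1zn.']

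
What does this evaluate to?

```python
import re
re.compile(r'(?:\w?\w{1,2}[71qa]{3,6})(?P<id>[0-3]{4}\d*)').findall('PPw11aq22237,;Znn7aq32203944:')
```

The pattern matches optionally a word character, then 1 to 2 of a word character, then 3 to 6 of one of [71qa] (non-capturing group); then exactly 4 of a character in [0-3], then zero or more of a digit (captured as 'id').
Walking the string: at [0:12] match 'PPw11aq22237', group 1 = '22237'; at [14:28] match 'Znn7aq32203944', group 1 = '32203944'.
One capturing group, so `findall` returns just the captured substring from each match — 2 in all.

['22237', '32203944']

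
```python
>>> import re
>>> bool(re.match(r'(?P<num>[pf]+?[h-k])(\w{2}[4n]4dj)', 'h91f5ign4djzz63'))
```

`re.match` only tries the pattern at the start of the string.
Here the string doesn't start with a match, so the call returns None, and `bool(None)` is False.

False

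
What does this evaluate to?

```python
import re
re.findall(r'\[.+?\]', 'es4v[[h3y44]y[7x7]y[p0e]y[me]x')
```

Because the quantifier is non-greedy, it stops expanding at the earliest point where the rest of the pattern can succeed.
Walking the string: at [4:12] → '[[h3y44]'; at [13:18] → '[7x7]'; at [19:24] → '[p0e]'; at [25:29] → '[me]'.
With no groups in the pattern, `findall` gives back each whole match — 4 here.

['[[h3y44]', '[7x7]', '[p0e]', '[me]']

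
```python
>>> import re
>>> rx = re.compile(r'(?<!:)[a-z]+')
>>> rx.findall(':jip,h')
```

['ip', 'h']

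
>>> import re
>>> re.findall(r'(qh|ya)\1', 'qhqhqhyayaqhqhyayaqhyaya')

['qh', 'ya', 'qh', 'ya', 'ya']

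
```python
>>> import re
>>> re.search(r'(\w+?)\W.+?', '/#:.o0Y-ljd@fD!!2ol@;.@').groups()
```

Pattern: one or more of a word character (lazy) (captured); then a non-word character, then one or more of any character (lazy).
Because the quantifier is non-greedy, it stops expanding at the earliest point where the rest of the pattern can succeed.
`search` walks the string left to right and returns the first match it finds.
The match spans [4:9] → 'o0Y-l'.
Captured: group 1 = 'o0Y'.

('o0Y',)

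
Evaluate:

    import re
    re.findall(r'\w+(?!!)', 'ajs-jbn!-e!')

Because the assertion is negative and zero-width, positions next to the forbidden text are skipped.
`findall` yields the raw match text (2 of them) because the pattern has no groups.

['ajs', 'jb']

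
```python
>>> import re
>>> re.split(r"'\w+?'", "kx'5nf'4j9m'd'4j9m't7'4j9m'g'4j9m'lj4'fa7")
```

['kx', '4j9m', '4j9m', '4j9m', '4j9m', 'fa7']

Matches to split on: at [2:7] → "'5nf'"; at [11:14] → "'d'"; at [18:22] → "'t7'"; at [26:29] → "'g'"; at [33:38] → "'lj4'".
The string is cut at each match, leaving 6 pieces.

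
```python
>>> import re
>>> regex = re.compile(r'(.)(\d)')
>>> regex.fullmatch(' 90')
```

None

`fullmatch` succeeds only if the pattern covers the string from start to end.
Here the string isn't matched end-to-end, so the call returns None.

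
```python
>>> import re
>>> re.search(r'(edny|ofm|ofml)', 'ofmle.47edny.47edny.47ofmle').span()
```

`|` is ordered: at each position the engine commits to the first alternative that works.
`re.search` scans for the first position where the pattern succeeds.
The match spans [0:3] → 'ofm'.
Captured: group 1 = 'ofm'.

(0, 3)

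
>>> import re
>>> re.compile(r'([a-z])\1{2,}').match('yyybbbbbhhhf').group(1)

The match spans [0:3] → 'yyy'.
Captured: group 1 = 'y'.

'y'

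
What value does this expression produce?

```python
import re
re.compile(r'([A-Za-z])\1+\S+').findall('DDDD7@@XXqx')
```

`\1` is not a pattern — it's the concrete string captured by group 1, re-applied verbatim.
One capturing group, so `findall` returns just the captured substring from the one match — 1 in all.

['D']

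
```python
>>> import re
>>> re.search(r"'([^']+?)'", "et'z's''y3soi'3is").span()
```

(2, 5)

Unlike `match`, `search` isn't anchored — it looks for the pattern anywhere in the string.
The match spans [2:5] → "'z'".
Captured: group 1 = 'z'.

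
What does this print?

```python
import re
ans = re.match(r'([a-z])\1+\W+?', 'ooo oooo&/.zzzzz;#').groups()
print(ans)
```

('o',)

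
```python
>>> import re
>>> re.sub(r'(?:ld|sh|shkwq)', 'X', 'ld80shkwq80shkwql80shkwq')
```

'X80Xkwq80Xkwql80Xkwq'

Alternation isn't longest-match — the leftmost alternative that fits at this position is chosen.
Every occurrence is swapped for 'X'.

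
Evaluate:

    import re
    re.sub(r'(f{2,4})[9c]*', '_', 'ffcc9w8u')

This matches 2 to 4 of a literal 'f' (captured); then zero or more of one of [9c].
Matches: at [0:5] → 'ffcc9'.
`sub` substitutes '_' at each match site.

'_w8u'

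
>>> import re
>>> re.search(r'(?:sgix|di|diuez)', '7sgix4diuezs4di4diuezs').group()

'sgix'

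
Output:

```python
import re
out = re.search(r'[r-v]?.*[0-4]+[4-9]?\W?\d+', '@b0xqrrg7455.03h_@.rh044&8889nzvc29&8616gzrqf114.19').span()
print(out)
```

The pattern matches optionally a character in [r-v], then zero or more of any character, then one or more of a character in [0-4]; then optionally a character in [4-9], then optionally a non-word character, then one or more of a digit.
`re.search` tries every starting position until one works.
The match spans [0:51] → '@b0xqrrg7455.03h_@.rh044&8889nzvc29&8616gzrqf114.19'.

(0, 51)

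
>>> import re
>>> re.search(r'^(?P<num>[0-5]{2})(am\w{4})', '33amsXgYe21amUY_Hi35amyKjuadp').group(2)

The match spans [0:8] → '33amsXgY'.
Captured: group 1 = '33', group 2 = 'amsXgY'.

'amsXgY'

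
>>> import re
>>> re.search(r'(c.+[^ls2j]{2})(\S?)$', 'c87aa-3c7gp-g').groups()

('c87aa-3c7gp-g', '')

The match spans [0:13] → 'c87aa-3c7gp-g'.
Captured: group 1 = 'c87aa-3c7gp-g', group 2 = ''.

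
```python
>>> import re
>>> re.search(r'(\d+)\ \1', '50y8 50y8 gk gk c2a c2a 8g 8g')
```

None

`\1` has to match the exact text group 1 already captured.
`re.search` scans for the first position where the pattern succeeds.
Here the pattern never matches, so the call returns None.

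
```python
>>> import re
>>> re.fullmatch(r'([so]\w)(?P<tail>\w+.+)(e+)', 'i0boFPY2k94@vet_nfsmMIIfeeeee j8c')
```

Pattern: one of [so], then a word character (captured); then one or more of a word character, then one or more of any character (captured as 'tail'); then one or more of a literal 'e' (captured).
`re.fullmatch` is like wrapping the pattern in `^…$` (in single-line mode).
Here the pattern can't cover the whole string, so the call returns None.

None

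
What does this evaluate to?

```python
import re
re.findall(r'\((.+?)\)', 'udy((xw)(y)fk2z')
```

Because the quantifier is non-greedy, it stops expanding at the earliest point where the rest of the pattern can succeed.
Because there's exactly one group, `findall` drops the full match and keeps group 1 from each hit.

['(xw', 'y']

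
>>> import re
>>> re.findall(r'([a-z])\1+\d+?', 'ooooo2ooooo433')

`\1` is not a pattern — it's the concrete string captured by group 1, re-applied verbatim.
Scanning left to right: at [0:6] match 'ooooo2', group 1 = 'o'; at [6:12] match 'ooooo4', group 1 = 'o'.
Because there's exactly one group, `findall` drops the full match and keeps group 1 from each hit.

['o', 'o']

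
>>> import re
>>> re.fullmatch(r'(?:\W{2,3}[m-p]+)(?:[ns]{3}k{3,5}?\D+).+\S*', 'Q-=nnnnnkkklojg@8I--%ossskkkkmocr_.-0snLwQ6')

None

The pattern matches 2 to 3 of a non-word character, then one or more of a character in [m-p] (non-capturing group); then exactly 3 of one of [ns], then 3 to 5 of the literal 'k' (lazy), then one or more of a non-digit (non-capturing group); then one or more of any character, then zero or more of a non-whitespace character.
`re.fullmatch` is like wrapping the pattern in `^…$` (in single-line mode).
Here the string isn't matched end-to-end, so the call returns None.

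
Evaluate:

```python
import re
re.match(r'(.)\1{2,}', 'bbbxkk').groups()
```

('b',)

`\1` is not a pattern — it's the concrete string captured by group 1, re-applied verbatim.
`match` is anchored at position 0; if the pattern doesn't fit there, it returns None.
The match spans [0:3] → 'bbb'.
Captured: group 1 = 'b'.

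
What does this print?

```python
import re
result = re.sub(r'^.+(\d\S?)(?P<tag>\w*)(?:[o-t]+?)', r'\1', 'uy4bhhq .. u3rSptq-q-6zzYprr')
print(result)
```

6z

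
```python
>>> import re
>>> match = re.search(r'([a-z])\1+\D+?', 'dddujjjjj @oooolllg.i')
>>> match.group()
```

'dddu'

`\1` is not a pattern — it's the concrete string captured by group 1, re-applied verbatim.
`re.search` tries every starting position until one works.
The match spans [0:4] → 'dddu'.
Captured: group 1 = 'd'.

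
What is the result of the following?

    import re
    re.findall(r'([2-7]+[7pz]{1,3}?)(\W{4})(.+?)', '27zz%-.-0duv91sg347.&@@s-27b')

[('27zz', '%-.-', '0'), ('347', '.&@@', 's')]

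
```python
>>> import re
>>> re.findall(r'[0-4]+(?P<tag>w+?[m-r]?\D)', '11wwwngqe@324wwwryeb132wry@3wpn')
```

['ww', 'ww', 'wry', 'wpn']

This matches one or more of a character in [0-4]; then one or more of the literal 'w' (lazy), then optionally a character in [m-r], then a non-digit (captured as 'tag').
The `?` after the quantifier makes it lazy — it takes as little as possible before letting the rest of the pattern try.
Scanning left to right: at [0:4] match '11ww', group 1 = 'ww'; at [10:15] match '324ww', group 1 = 'ww'; at [20:26] match '132wry', group 1 = 'wry'; at [27:31] match '3wpn', group 1 = 'wpn'.
`findall` collects group 1 from each match (4 total).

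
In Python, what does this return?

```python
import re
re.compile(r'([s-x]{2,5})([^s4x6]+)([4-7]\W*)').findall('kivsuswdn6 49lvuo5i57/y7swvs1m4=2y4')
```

[('vsusw', 'dn', '6 '), ('vu', 'o5i57/y', '7'), ('swvs', '1m', '4=')]

Pattern: 2 to 5 of a character in [s-x] (captured); then one or more of any character except [s4x6] (captured); then a character in [4-7], then zero or more of a non-word character (captured).
Matches: at [2:11] match 'vsuswdn6 ', groups = ('vsusw', 'dn', '6 '); at [14:24] match 'vuo5i57/y7', groups = ('vu', 'o5i57/y', '7'); at [24:32] match 'swvs1m4=', groups = ('swvs', '1m', '4=').
`findall` packs the 3 group values into a tuple for every match.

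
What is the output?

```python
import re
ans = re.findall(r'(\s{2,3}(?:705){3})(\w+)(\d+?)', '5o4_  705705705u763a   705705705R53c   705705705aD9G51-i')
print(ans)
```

The pattern matches 2 to 3 of whitespace, then the literal '705' repeated 3 times (captured); then one or more of a word character (captured); then one or more of a digit (lazy) (captured).
Walking the string: at [4:19] match '  705705705u763', groups = ('  705705705', 'u76', '3'); at [20:35] match '   705705705R53', groups = ('   705705705', 'R5', '3'); at [36:54] match '   705705705aD9G51', groups = ('   705705705', 'aD9G5', '1').
With 3 capturing groups, `findall` returns a 3-tuple per match.

[('  705705705', 'u76', '3'), ('   705705705', 'R5', '3'), ('   705705705', 'aD9G5', '1')]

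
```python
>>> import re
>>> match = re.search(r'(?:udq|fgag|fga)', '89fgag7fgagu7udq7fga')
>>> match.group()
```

'fgag'

Branches in `(...|...)` are attempted left-to-right; the first branch that allows the whole pattern to succeed is taken.
The match spans [2:6] → 'fgag'.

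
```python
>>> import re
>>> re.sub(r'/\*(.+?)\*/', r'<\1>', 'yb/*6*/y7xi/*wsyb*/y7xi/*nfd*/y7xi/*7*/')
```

'yb<6>y7xi<wsyb>y7xi<nfd>y7xi<7>'

Because the quantifier is non-greedy, it stops expanding at the earliest point where the rest of the pattern can succeed.
The replacement refers to a captured group, so each match is rewritten using its own captured text.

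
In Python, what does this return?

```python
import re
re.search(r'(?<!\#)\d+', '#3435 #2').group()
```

The negative lookaround is zero-width — it rules out positions where the adjacent text would match, without consuming anything.
The match spans [2:5] → '435'.

'435'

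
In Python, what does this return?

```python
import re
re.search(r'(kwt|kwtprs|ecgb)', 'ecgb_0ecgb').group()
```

'ecgb'

`re.search` scans for the first position where the pattern succeeds.
The match spans [0:4] → 'ecgb'.
Captured: group 1 = 'ecgb'.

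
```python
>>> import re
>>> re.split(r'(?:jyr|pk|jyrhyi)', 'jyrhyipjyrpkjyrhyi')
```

Alternation isn't longest-match — the leftmost alternative that fits at this position is chosen.
Matches to split on: at [0:3] → 'jyr'; at [7:10] → 'jyr'; at [10:12] → 'pk'; at [12:15] → 'jyr'.
Splitting on the pattern gives 5 pieces.

['', 'hyip', '', '', 'hyi']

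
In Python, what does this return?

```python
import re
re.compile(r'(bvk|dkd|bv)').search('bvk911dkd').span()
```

The regex engine tests alternatives in the order written; an earlier branch that matches wins even if a later one would match more.
Unlike `match`, `search` isn't anchored — it looks for the pattern anywhere in the string.
The match spans [0:3] → 'bvk'.
Captured: group 1 = 'bvk'.

(0, 3)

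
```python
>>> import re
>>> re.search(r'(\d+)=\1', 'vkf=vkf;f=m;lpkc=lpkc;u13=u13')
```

None

A backreference is literal: `\1` must see the identical characters the first group matched.
`re.search` tries every starting position until one works.
Here the pattern never matches, so the call returns None.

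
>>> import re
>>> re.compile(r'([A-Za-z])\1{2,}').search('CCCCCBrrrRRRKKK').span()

`\1` has to match the exact text group 1 already captured.
`re.search` tries every starting position until one works.
The match spans [0:5] → 'CCCCC'.
Captured: group 1 = 'C'.

(0, 5)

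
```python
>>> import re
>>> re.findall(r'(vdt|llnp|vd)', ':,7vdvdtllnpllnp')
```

Branches in `(...|...)` are attempted left-to-right; the first branch that allows the whole pattern to succeed is taken.
Matches: at [3:5] match 'vd', group 1 = 'vd'; at [5:8] match 'vdt', group 1 = 'vdt'; at [8:12] match 'llnp', group 1 = 'llnp'; at [12:16] match 'llnp', group 1 = 'llnp'.
Because there's exactly one group, `findall` drops the full match and keeps group 1 from each hit.

['vd', 'vdt', 'llnp', 'llnp']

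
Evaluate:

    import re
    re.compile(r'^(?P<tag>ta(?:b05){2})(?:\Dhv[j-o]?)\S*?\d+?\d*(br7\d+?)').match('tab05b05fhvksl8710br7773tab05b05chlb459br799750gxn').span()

(0, 22)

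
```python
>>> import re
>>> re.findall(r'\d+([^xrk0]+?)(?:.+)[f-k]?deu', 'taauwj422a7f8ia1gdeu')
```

A non-greedy quantifier consumes as few characters as it can — just enough that the remainder of the pattern still matches from where it stops; whatever follows it matches normally.
`findall` collects group 1 from the one match (1 total).

['a']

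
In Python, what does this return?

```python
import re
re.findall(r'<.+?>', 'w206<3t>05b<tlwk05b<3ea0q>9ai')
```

['<3t>', '<tlwk05b<3ea0q>']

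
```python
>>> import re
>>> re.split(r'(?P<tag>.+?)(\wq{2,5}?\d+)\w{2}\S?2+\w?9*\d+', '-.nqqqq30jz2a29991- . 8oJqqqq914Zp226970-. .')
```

A `+?`/`*?`/`{m,n}?` starts at its minimum and grows only as far as needed for what follows to match.
`re.split` interleaves the captured-group text with the surrounding fragments.

['', '-.', 'nqqqq30', '', '- . 8o', 'Jqqqq914', '-. .']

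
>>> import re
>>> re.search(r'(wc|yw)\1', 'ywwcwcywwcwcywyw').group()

'wcwc'

A backreference is literal: `\1` must see the identical characters the first group matched.
`search` walks the string left to right and returns the first match it finds.
The match spans [2:6] → 'wcwc'.
Captured: group 1 = 'wc'.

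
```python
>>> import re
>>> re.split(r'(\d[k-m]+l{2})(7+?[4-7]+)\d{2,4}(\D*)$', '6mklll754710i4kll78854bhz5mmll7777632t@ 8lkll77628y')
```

['6mklll754710i4kll78854bhz5mmll7777632t@ ', '8lkll', '776', 'y', '']

This matches a digit, then one or more of a character in [k-m], then exactly 2 of the literal 'l' (captured); then one or more of a literal '7' (lazy), then one or more of a character in [4-7] (captured); then 2 to 4 of a digit; then zero or more of a non-digit (captured); then anchored at the end.
The group in the pattern means `split` returns the separators' captures alongside the pieces.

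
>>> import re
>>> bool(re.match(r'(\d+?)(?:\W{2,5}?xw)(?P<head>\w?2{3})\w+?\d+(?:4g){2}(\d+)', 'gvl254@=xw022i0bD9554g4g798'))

False

With `match`, the pattern is implicitly anchored at the beginning.
Here the pattern fails at index 0, so the call returns None, and `bool(None)` is False.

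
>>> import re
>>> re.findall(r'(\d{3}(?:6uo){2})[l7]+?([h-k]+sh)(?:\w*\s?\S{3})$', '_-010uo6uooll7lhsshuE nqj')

[]

This matches exactly 3 of a digit, then the literal '6uo' repeated 2 times (captured); then one or more of one of [l7] (lazy); then one or more of a character in [h-k], then the literal 'sh' (captured); then zero or more of a word character, then optionally whitespace, then exactly 3 of a non-whitespace character (non-capturing group); then anchored at the end.
`findall` packs the 2 group values into a tuple for every match.
Nothing in the string satisfies the pattern, so the list is empty.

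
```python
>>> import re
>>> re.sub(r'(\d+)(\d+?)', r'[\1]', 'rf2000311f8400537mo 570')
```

Each match is replaced using the text its own group 1 captured.

'rf[200031]f[840053]mo [57]'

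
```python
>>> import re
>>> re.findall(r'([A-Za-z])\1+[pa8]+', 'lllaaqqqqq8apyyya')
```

A backreference is literal: `\1` must see the identical characters the first group matched.
Because there's exactly one group, `findall` drops the full match and keeps group 1 from each hit.

['l', 'q', 'y']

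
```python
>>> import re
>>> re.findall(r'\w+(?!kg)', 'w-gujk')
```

['w', 'gujk']

The negative lookaround is zero-width — it rules out positions where the adjacent text would match, without consuming anything.
`findall` yields the raw match text (2 of them) because the pattern has no groups.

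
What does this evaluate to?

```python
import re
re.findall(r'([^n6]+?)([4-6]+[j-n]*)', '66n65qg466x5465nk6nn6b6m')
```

[('5qg', '466'), ('x', '5465nk'), ('b', '6m')]

Pattern: one or more of any character except [n6] (lazy) (captured); then one or more of a character in [4-6], then zero or more of a character in [j-n] (captured).
Lazy quantifiers expand one character at a time until the remainder of the pattern can match.
Scanning left to right: at [4:10] match '5qg466', groups = ('5qg', '466'); at [10:17] match 'x5465nk', groups = ('x', '5465nk'); at [21:24] match 'b6m', groups = ('b', '6m').
With 2 capturing groups, `findall` returns a 2-tuple per match.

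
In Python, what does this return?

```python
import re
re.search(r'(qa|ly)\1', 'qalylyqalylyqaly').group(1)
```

`\1` is not a pattern — it's the concrete string captured by group 1, re-applied verbatim.
`search` walks the string left to right and returns the first match it finds.
The match spans [2:6] → 'lyly'.
Captured: group 1 = 'ly'.

'ly'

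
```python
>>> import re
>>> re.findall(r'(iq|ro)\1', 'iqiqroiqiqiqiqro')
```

['iq', 'iq', 'iq']

`\1` is not a pattern — it's the concrete string captured by group 1, re-applied verbatim.
Walking the string: at [0:4] match 'iqiq', group 1 = 'iq'; at [6:10] match 'iqiq', group 1 = 'iq'; at [10:14] match 'iqiq', group 1 = 'iq'.
Because there's exactly one group, `findall` drops the full match and keeps group 1 from each hit.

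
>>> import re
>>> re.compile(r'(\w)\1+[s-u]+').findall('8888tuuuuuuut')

['8']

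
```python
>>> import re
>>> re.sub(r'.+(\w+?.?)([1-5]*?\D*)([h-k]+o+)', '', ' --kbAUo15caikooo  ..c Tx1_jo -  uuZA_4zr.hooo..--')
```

The pattern matches one or more of any character; then one or more of a word character (lazy), then optionally any character (captured); then zero or more of a character in [1-5] (lazy), then zero or more of a non-digit (captured); then one or more of a character in [h-k], then one or more of the literal 'o' (captured).
Matches: at [0:46] → ' --kbAUo15caikooo  ..c Tx1_jo -  uuZA_4zr.hooo'.
Each match is replaced by ''.

'..--'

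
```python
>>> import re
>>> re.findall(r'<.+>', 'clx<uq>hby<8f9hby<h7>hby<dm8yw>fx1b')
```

Matches: at [3:31] → '<uq>hby<8f9hby<h7>hby<dm8yw>'.
No capturing groups, so `findall` returns the 1 full match string.

['<uq>hby<8f9hby<h7>hby<dm8yw>']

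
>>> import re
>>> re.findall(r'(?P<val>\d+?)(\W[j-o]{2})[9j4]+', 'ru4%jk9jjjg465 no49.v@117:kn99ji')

This matches one or more of a digit (lazy) (captured as 'val'); then a non-word character, then exactly 2 of a character in [j-o] (captured); then one or more of one of [9j4].
Scanning left to right: at [2:10] match '4%jk9jjj', groups = ('4', '%jk'); at [11:19] match '465 no49', groups = ('465', ' no'); at [22:31] match '117:kn99j', groups = ('117', ':kn').
Multiple groups make `findall` return tuples — one 2-tuple for each match.

[('4', '%jk'), ('465', ' no'), ('117', ':kn')]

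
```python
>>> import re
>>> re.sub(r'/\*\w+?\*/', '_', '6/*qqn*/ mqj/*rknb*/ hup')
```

'6_ mqj_ hup'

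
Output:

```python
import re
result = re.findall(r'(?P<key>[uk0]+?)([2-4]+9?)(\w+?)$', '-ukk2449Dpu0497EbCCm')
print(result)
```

This matches one or more of one of [uk0] (lazy) (captured as 'key'); then one or more of a character in [2-4], then optionally the literal '9' (captured); then one or more of a word character (lazy) (captured); then anchored at the end.
Matches: at [1:20] match 'ukk2449Dpu0497EbCCm', groups = ('ukk', '2449', 'Dpu0497EbCCm').
Multiple groups make `findall` return tuples — one 3-tuple for the one match.

[('ukk', '2449', 'Dpu0497EbCCm')]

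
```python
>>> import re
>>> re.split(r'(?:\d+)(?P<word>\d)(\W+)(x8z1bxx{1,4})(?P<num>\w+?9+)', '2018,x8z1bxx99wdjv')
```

['', '8', ',', 'x8z1bxx', '99', 'wdjv']

This matches one or more of a digit (non-capturing group); then a digit (captured as 'word'); then one or more of a non-word character (captured); then the literal 'x8z', then the literal '1bx', then 1 to 4 of the literal 'x' (captured); then one or more of a word character (lazy), then one or more of a literal '9' (captured as 'num').
Matches to split on: at [0:14] → '2018,x8z1bxx99'.
Because the pattern has a capturing group, `split` also inserts each captured text between the pieces.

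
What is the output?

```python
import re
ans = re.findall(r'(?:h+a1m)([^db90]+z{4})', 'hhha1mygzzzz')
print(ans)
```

This matches one or more of the literal 'h', then the literal 'a1m' (non-capturing group); then one or more of any character except [db90], then exactly 4 of a literal 'z' (captured).
Scanning left to right: at [0:12] match 'hhha1mygzzzz', group 1 = 'ygzzzz'.
One capturing group, so `findall` returns just the captured substring from the one match — 1 in all.

['ygzzzz']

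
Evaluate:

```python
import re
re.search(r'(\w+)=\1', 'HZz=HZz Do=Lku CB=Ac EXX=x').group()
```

'HZz=HZz'

`\1` is not a pattern — it's the concrete string captured by group 1, re-applied verbatim.
`re.search` tries every starting position until one works.
The match spans [0:7] → 'HZz=HZz'.
Captured: group 1 = 'HZz'.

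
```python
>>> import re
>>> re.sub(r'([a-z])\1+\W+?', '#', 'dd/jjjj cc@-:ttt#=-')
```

'###-:#=-'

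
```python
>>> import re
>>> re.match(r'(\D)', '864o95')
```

None

Pattern: a non-digit (captured).
`match` is anchored at position 0; if the pattern doesn't fit there, it returns None.
Here the string doesn't start with a match, so the call returns None.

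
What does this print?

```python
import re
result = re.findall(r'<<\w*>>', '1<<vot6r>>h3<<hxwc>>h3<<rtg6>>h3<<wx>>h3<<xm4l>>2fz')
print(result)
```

['<<vot6r>>', '<<hxwc>>', '<<rtg6>>', '<<wx>>', '<<xm4l>>']

With no groups in the pattern, `findall` gives back each whole match — 5 here.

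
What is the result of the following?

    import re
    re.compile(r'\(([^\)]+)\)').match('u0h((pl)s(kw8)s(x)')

With `match`, the pattern is implicitly anchored at the beginning.
Here position 0 doesn't satisfy it, so the call returns None.

None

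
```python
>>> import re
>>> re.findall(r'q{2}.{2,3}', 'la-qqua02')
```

['qqua0']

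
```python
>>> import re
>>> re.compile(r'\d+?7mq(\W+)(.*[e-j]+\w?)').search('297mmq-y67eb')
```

None

This matches one or more of a digit (lazy), then the literal '7mq'; then one or more of a non-word character (captured); then zero or more of any character, then one or more of a character in [e-j], then optionally a word character (captured).
Here the pattern never matches, so the call returns None.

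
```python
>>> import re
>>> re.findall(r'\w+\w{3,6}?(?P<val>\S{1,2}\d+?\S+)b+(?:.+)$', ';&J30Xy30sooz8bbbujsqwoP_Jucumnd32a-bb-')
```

['32a-b']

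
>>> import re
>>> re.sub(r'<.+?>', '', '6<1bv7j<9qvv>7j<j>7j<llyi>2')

'67j7j2'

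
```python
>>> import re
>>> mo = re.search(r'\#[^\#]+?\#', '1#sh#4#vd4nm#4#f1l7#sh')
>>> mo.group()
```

'#sh#'

The match spans [1:5] → '#sh#'.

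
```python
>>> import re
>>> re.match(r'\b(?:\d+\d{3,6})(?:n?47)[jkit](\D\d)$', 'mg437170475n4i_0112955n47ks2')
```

`re.match` only tries the pattern at the start of the string.
Here the string doesn't start with a match, so the call returns None.

None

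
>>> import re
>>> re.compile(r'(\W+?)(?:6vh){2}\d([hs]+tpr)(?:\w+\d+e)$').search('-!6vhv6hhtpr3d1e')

Here no position works, so the call returns None.

None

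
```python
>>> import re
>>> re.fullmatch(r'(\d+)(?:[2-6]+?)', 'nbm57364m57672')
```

None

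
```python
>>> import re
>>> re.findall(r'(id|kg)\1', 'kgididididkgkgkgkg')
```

['id', 'id', 'kg', 'kg']

A backreference is literal: `\1` must see the identical characters the first group matched.
Scanning left to right: at [2:6] match 'idid', group 1 = 'id'; at [6:10] match 'idid', group 1 = 'id'; at [10:14] match 'kgkg', group 1 = 'kg'; at [14:18] match 'kgkg', group 1 = 'kg'.
With a single group, `findall` returns only what that group captured — 4 items.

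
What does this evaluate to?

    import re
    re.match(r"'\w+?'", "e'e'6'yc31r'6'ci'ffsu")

None

`re.match` only tries the pattern at the start of the string.
Here the string doesn't start with a match, so the call returns None.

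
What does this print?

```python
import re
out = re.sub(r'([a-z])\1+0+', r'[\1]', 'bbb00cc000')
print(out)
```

The backreference `\1` re-matches whatever the first group consumed, character for character.
Matches: at [0:5] → 'bbb00'; at [5:10] → 'cc000'.
The replacement refers to a captured group, so each match is rewritten using its own captured text.

[b][c]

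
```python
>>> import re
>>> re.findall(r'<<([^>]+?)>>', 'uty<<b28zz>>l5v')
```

Matches: at [3:12] match '<<b28zz>>', group 1 = 'b28zz'.
Because there's exactly one group, `findall` drops the full match and keeps group 1 from the one hit.

['b28zz']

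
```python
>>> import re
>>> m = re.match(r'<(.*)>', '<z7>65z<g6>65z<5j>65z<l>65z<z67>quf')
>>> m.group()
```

`re.match` only tries the pattern at the start of the string.
The match spans [0:32] → '<z7>65z<g6>65z<5j>65z<l>65z<z67>'.
Captured: group 1 = 'z7>65z<g6>65z<5j>65z<l>65z<z67'.

'<z7>65z<g6>65z<5j>65z<l>65z<z67>'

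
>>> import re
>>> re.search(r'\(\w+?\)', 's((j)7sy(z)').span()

(2, 5)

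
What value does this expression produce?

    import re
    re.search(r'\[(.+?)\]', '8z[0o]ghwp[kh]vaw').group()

'[0o]'

The match spans [2:6] → '[0o]'.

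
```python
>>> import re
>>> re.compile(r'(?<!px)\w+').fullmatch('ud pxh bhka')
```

A negative assertion filters positions out without eating any characters.
`re.fullmatch` is like wrapping the pattern in `^…$` (in single-line mode).
Here the string isn't matched end-to-end, so the call returns None.

None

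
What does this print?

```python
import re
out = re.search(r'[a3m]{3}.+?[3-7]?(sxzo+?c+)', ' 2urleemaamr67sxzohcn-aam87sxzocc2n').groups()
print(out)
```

('sxzocc',)

The match spans [7:33] → 'maamr67sxzohcn-aam87sxzocc'.
Captured: group 1 = 'sxzocc'.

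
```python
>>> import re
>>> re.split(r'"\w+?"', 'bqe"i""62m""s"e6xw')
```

Matches to split on: at [3:6] → '"i"'; at [6:11] → '"62m"'; at [11:14] → '"s"'.
Each match becomes a cut point; 4 segments remain.

['bqe', '', '', 'e6xw']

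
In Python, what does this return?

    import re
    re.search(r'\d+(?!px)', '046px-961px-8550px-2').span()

(0, 2)

The negative lookaround is zero-width — it rules out positions where the adjacent text would match, without consuming anything.
The match spans [0:2] → '04'.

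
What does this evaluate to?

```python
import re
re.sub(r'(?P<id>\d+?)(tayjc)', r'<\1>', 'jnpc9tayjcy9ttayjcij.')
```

'jnpc<9>y9ttayjcij.'

Pattern: one or more of a digit (lazy) (captured as 'id'); then the literal 'tay', then the literal 'jc' (captured).
Matches: at [4:10] → '9tayjc'.
The replacement refers to a captured group, so each match is rewritten using its own captured text.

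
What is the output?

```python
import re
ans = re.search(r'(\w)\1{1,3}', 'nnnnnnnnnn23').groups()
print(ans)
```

The match spans [0:4] → 'nnnn'.
Captured: group 1 = 'n'.

('n',)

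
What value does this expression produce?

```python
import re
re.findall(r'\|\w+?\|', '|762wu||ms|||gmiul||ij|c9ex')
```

['|762wu|', '|ms|', '|gmiul|', '|ij|']

No capturing groups, so `findall` returns the 4 full match strings.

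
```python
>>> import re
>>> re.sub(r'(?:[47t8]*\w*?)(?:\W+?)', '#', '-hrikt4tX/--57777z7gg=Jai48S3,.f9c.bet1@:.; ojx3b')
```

'#############ojx3b'

Lazy quantifiers expand one character at a time until the remainder of the pattern can match.
Each match is replaced by '#'.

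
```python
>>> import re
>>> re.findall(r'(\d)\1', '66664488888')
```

['6', '6', '4', '8', '8']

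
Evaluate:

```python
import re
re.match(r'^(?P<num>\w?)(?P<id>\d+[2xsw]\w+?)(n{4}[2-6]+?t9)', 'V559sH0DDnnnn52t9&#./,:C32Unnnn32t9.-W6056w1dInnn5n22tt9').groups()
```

('V', '559sH0DD', 'nnnn52t9')

Pattern: anchored at the start of the string; then optionally a word character (captured as 'num'); then one or more of a digit, then one of [2xsw], then one or more of a word character (lazy) (captured as 'id'); then exactly 4 of a literal 'n', then one or more of a character in [2-6] (lazy), then the literal 't9' (captured).
`re.match` only tries the pattern at the start of the string.
The match spans [0:17] → 'V559sH0DDnnnn52t9'.
Captured: group 1 = 'V', group 2 = '559sH0DD', group 3 = 'nnnn52t9'.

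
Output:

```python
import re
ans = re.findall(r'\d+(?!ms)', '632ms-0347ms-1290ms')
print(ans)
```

['63', '034', '129']

Because the assertion is negative and zero-width, positions next to the forbidden text are skipped.
With no groups in the pattern, `findall` gives back each whole match — 3 here.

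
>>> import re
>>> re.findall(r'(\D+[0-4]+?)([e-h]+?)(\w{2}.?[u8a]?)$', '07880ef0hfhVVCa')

[('ef0', 'hfh', 'VVCa')]

This matches one or more of a non-digit, then one or more of a character in [0-4] (lazy) (captured); then one or more of a character in [e-h] (lazy) (captured); then exactly 2 of a word character, then optionally any character, then optionally one of [u8a] (captured); then anchored at the end.
Scanning left to right: at [5:15] match 'ef0hfhVVCa', groups = ('ef0', 'hfh', 'VVCa').
With 3 capturing groups, `findall` returns a 3-tuple per match.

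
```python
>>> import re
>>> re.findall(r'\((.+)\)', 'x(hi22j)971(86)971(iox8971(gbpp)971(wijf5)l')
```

['hi22j)971(86)971(iox8971(gbpp)971(wijf5']

Scanning left to right: at [1:42] match '(hi22j)971(86)971(iox8971(gbpp)971(wijf5)', group 1 = 'hi22j)971(86)971(iox8971(gbpp)971(wijf5'.
Because there's exactly one group, `findall` drops the full match and keeps group 1 from the one hit.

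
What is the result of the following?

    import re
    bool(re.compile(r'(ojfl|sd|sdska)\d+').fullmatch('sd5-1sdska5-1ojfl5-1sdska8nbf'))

False

`fullmatch` succeeds only if the pattern covers the string from start to end.
Here the string isn't matched end-to-end, so the call returns None, and `bool(None)` is False.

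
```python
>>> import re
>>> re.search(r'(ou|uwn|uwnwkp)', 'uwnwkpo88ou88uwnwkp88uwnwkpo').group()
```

Branches in `(...|...)` are attempted left-to-right; the first branch that allows the whole pattern to succeed is taken.
`re.search` tries every starting position until one works.
The match spans [0:3] → 'uwn'.
Captured: group 1 = 'uwn'.

'uwn'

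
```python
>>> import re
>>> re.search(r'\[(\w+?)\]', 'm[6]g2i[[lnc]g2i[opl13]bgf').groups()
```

('6',)

The match spans [1:4] → '[6]'.
Captured: group 1 = '6'.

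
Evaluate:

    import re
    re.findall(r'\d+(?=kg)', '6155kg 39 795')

['6155']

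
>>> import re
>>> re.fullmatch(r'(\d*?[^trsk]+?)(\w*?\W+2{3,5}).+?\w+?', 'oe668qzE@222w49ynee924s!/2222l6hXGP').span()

(0, 35)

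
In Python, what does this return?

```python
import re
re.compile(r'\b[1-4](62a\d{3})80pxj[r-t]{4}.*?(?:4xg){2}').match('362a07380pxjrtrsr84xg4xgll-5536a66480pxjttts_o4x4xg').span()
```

(0, 24)

`re.match` only tries the pattern at the start of the string.
The match spans [0:24] → '362a07380pxjrtrsr84xg4xg'.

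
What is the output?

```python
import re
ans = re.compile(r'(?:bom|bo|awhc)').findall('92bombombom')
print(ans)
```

['bom', 'bom', 'bom']

The regex engine tests alternatives in the order written; an earlier branch that matches wins even if a later one would match more.
`findall` yields the raw match text (3 of them) because the pattern has no groups.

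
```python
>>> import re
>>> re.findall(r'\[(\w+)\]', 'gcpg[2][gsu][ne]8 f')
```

['2', 'gsu', 'ne']

Because there's exactly one group, `findall` drops the full match and keeps group 1 from each hit.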